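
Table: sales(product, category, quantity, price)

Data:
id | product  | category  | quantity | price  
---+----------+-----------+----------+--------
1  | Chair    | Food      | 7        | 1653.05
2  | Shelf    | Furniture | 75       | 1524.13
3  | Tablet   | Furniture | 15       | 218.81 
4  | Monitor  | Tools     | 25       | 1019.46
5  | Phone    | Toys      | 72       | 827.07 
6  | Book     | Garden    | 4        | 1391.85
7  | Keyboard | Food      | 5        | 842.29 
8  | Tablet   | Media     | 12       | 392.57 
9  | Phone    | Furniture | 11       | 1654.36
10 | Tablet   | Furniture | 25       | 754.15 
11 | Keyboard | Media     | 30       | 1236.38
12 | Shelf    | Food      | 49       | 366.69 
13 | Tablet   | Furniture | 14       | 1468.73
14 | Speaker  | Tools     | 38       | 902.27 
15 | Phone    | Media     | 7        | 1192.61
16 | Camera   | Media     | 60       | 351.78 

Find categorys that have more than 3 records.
SELECT category, COUNT(*) as cnt
FROM sales
GROUP BY category
HAVING COUNT(*) > 3

Result:
  Furniture: 5
  Media: 4

Note: HAVING filters groups after aggregation, WHERE filters rows before.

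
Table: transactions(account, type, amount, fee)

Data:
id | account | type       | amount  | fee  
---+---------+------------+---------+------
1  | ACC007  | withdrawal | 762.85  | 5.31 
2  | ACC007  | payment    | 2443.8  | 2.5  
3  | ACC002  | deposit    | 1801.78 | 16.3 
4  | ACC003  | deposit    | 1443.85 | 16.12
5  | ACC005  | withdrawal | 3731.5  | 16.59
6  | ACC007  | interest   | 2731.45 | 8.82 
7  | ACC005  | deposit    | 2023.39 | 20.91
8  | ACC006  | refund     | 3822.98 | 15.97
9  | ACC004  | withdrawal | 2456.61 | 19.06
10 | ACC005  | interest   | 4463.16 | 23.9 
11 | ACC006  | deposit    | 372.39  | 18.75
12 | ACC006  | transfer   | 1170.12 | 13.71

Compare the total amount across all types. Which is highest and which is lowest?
SELECT type, SUM(amount)
FROM transactions
GROUP BY type
ORDER BY SUM(amount)

All groups:
  transfer: 1170.12
  payment: 2443.80
  refund: 3822.98
  deposit: 5641.41
  withdrawal: 6950.96
  interest: 7194.61

Highest: interest (7194.61)
Lowest: transfer (1170.12)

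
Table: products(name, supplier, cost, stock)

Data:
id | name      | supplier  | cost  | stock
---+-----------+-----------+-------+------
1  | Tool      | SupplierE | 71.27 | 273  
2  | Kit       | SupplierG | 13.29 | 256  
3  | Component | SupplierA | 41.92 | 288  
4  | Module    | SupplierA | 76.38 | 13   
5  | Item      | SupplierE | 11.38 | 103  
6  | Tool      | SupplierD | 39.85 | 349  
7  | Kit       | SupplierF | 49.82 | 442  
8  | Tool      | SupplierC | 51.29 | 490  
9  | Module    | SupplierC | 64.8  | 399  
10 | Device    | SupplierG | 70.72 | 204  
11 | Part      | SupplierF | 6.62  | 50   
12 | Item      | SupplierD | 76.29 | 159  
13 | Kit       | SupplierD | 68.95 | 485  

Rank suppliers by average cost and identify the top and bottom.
SELECT supplier, AVG(cost)
FROM products
GROUP BY supplier
ORDER BY AVG(cost)

All groups:
  SupplierF: 28.22
  SupplierE: 41.33
  SupplierG: 42.01
  SupplierC: 58.05
  SupplierA: 59.15
  SupplierD: 61.70

Highest: SupplierD (61.70)
Lowest: SupplierF (28.22)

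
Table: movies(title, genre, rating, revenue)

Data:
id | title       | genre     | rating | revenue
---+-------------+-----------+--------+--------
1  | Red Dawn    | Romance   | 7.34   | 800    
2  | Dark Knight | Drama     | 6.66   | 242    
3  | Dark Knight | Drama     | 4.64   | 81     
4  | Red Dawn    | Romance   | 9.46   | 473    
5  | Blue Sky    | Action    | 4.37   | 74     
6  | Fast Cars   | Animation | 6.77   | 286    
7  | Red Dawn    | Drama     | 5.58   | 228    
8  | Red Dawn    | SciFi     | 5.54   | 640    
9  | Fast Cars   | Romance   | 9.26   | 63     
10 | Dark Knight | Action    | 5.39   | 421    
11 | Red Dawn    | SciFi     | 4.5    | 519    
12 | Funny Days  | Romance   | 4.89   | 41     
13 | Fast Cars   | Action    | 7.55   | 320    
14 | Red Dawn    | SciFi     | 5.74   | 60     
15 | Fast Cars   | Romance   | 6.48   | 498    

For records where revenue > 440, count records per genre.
SELECT genre, COUNT(*)
FROM movies
WHERE revenue > 440
GROUP BY genre

Note: WHERE filters rows before grouping.

Result:
  Romance: 3
  SciFi: 2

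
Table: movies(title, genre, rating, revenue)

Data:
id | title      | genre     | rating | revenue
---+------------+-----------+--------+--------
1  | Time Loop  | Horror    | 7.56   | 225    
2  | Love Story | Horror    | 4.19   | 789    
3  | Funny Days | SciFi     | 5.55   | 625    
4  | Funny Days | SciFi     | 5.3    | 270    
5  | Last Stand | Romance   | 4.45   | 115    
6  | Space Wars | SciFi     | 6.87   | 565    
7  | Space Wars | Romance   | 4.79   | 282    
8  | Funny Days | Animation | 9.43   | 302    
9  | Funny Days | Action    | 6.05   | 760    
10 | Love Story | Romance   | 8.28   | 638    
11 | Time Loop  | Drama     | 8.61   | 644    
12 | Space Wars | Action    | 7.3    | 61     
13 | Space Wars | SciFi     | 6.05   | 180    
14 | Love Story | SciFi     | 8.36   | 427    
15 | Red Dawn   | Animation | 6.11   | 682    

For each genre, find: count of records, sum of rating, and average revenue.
SELECT genre,
       COUNT(*) as cnt,
       SUM(rating) as total_rating,
       AVG(revenue) as avg_revenue
FROM movies
GROUP BY genre

Result:
  Action: 2 records, 13.35 total rating, 410.50 avg revenue
  Animation: 2 records, 15.54 total rating, 492.00 avg revenue
  Drama: 1 records, 8.61 total rating, 644.00 avg revenue
  Horror: 2 records, 11.75 total rating, 507.00 avg revenue
  Romance: 3 records, 17.52 total rating, 345.00 avg revenue
  SciFi: 5 records, 32.13 total rating, 413.40 avg revenue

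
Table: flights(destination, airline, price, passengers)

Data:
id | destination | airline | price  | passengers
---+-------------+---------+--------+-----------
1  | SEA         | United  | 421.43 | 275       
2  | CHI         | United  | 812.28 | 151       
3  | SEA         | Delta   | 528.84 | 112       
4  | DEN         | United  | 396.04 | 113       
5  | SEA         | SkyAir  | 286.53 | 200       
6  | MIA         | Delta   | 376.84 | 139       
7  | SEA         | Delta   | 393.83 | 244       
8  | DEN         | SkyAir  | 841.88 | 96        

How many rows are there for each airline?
SELECT airline, COUNT(*) as count
FROM flights
GROUP BY airline

Result:
  Delta: 3
  SkyAir: 2
  United: 3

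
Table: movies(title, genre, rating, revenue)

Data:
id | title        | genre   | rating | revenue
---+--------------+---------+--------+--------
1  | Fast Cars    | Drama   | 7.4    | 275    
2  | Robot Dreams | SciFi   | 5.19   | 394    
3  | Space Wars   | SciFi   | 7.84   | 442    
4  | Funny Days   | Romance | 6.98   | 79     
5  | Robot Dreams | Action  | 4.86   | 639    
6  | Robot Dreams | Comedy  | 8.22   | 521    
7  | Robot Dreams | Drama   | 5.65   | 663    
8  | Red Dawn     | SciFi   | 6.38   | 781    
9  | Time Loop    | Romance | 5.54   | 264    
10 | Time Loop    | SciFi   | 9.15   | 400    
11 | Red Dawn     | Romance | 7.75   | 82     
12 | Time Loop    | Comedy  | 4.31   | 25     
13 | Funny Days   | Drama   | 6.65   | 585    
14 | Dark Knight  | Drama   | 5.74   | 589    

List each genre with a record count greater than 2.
SELECT genre, COUNT(*) as cnt
FROM movies
GROUP BY genre
HAVING COUNT(*) > 2

Result:
  Drama: 4
  Romance: 3
  SciFi: 4

Note: HAVING filters groups after aggregation, WHERE filters rows before.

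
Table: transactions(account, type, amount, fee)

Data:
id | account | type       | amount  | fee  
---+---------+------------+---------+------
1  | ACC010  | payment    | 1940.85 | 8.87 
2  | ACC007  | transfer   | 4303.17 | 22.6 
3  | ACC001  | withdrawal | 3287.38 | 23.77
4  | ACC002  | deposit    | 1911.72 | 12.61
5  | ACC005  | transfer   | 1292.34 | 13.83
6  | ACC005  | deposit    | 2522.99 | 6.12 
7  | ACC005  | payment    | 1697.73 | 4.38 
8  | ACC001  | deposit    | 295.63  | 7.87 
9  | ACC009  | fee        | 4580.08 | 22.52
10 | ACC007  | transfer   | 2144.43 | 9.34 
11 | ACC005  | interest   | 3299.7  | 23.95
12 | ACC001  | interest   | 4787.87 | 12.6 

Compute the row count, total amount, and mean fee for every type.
SELECT type,
       COUNT(*) as cnt,
       SUM(amount) as total_amount,
       AVG(fee) as avg_fee
FROM transactions
GROUP BY type

Result:
  deposit: 3 records, 4730.34 total amount, 8.87 avg fee
  fee: 1 records, 4580.08 total amount, 22.52 avg fee
  interest: 2 records, 8087.57 total amount, 18.28 avg fee
  payment: 2 records, 3638.58 total amount, 6.63 avg fee
  transfer: 3 records, 7739.94 total amount, 15.26 avg fee
  withdrawal: 1 records, 3287.38 total amount, 23.77 avg fee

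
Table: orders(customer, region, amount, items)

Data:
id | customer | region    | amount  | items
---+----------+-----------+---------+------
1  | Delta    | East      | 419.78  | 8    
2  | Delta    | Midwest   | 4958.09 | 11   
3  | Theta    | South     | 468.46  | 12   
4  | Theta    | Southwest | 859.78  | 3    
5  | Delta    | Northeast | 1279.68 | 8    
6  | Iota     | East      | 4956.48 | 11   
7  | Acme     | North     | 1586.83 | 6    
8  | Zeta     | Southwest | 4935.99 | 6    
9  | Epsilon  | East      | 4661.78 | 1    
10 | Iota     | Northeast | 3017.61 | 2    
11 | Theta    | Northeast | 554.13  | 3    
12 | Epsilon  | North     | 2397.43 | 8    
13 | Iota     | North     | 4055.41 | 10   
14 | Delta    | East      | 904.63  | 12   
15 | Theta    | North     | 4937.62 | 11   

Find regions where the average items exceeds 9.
SELECT region, AVG(items)
FROM orders
GROUP BY region
HAVING AVG(items) > 9

Result:
  Midwest: avg=11.00
  South: avg=12.00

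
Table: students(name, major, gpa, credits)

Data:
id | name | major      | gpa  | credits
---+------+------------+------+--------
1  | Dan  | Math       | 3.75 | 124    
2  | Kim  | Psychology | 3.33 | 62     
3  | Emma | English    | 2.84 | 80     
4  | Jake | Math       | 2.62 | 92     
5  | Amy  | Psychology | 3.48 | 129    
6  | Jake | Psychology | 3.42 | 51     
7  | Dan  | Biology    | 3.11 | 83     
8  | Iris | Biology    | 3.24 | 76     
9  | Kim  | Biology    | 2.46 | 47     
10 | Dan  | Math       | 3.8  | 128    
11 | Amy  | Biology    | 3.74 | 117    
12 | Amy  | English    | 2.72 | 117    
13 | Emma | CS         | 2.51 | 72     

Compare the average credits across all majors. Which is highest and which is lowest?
SELECT major, AVG(credits)
FROM students
GROUP BY major
ORDER BY AVG(credits)

All groups:
  CS: 72.00
  Psychology: 80.67
  Biology: 80.75
  English: 98.50
  Math: 114.67

Highest: Math (114.67)
Lowest: CS (72.00)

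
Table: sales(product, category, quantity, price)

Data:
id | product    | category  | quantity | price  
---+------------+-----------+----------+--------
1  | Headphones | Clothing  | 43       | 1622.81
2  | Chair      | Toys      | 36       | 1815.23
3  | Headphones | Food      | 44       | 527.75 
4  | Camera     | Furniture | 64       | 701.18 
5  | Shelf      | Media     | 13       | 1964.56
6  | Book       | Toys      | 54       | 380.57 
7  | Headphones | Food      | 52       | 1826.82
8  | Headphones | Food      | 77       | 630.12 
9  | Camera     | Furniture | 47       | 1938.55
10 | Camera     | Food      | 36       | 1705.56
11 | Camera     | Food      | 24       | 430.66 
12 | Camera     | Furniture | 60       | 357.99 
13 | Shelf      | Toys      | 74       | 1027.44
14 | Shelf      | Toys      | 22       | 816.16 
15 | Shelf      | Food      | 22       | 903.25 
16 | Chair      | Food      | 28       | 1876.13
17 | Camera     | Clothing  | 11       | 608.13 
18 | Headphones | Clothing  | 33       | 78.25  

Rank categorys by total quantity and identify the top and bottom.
SELECT category, SUM(quantity)
FROM sales
GROUP BY category
ORDER BY SUM(quantity)

All groups:
  Media: 13
  Clothing: 87
  Furniture: 171
  Toys: 186
  Food: 283

Highest: Food (283)
Lowest: Media (13)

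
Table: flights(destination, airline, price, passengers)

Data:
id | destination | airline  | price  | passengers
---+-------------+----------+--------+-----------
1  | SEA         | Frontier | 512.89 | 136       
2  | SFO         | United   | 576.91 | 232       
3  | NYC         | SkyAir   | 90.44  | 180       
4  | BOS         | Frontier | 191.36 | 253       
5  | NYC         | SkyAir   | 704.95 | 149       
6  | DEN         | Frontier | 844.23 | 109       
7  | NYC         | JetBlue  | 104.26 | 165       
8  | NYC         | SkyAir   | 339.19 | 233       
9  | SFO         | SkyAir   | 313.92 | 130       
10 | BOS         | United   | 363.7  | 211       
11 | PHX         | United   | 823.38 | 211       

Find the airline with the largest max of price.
SELECT airline, MAX(price) as val
FROM flights
GROUP BY airline
ORDER BY val DESC
LIMIT 1

Result: Frontier with max(price) = 844.23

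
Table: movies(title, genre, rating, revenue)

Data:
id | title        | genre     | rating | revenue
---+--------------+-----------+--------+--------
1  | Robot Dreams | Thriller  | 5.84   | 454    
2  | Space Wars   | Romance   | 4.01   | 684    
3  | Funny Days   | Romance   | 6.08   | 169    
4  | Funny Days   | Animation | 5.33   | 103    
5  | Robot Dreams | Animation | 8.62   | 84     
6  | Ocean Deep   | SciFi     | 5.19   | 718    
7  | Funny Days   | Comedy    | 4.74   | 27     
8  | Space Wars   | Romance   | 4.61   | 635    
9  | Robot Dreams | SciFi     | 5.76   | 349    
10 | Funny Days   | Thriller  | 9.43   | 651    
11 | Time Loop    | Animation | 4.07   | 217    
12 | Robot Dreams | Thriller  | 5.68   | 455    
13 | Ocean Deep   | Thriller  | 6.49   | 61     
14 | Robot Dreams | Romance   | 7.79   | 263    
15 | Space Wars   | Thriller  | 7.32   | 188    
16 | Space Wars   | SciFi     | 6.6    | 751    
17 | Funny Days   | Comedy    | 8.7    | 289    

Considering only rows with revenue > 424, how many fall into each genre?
SELECT genre, COUNT(*)
FROM movies
WHERE revenue > 424
GROUP BY genre

Note: WHERE filters rows before grouping.

Result:
  Romance: 2
  SciFi: 2
  Thriller: 3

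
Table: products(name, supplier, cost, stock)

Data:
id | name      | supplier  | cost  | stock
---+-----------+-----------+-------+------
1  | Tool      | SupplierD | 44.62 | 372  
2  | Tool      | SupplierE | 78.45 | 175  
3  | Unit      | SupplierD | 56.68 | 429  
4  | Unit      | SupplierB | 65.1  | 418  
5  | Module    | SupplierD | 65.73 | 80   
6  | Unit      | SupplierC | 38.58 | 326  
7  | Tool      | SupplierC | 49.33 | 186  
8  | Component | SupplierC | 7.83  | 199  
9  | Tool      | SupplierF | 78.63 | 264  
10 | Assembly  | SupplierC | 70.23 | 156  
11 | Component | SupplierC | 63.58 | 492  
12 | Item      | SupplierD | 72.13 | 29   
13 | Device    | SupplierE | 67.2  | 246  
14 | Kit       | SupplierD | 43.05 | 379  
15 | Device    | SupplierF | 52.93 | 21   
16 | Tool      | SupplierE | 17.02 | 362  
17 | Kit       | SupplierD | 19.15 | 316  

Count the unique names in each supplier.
SELECT supplier, COUNT(DISTINCT name)
FROM products
GROUP BY supplier

Result:
  SupplierB: 1 distinct
  SupplierC: 4 distinct
  SupplierD: 5 distinct
  SupplierE: 2 distinct
  SupplierF: 2 distinct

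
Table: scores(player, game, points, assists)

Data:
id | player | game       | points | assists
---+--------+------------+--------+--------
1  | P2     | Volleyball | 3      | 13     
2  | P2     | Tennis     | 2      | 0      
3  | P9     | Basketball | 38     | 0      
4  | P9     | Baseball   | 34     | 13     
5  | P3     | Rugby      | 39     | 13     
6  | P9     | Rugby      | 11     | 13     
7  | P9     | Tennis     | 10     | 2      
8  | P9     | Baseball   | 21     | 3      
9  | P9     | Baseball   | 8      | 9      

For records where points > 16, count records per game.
SELECT game, COUNT(*)
FROM scores
WHERE points > 16
GROUP BY game

Note: WHERE filters rows before grouping.

Result:
  Baseball: 2
  Basketball: 1
  Rugby: 1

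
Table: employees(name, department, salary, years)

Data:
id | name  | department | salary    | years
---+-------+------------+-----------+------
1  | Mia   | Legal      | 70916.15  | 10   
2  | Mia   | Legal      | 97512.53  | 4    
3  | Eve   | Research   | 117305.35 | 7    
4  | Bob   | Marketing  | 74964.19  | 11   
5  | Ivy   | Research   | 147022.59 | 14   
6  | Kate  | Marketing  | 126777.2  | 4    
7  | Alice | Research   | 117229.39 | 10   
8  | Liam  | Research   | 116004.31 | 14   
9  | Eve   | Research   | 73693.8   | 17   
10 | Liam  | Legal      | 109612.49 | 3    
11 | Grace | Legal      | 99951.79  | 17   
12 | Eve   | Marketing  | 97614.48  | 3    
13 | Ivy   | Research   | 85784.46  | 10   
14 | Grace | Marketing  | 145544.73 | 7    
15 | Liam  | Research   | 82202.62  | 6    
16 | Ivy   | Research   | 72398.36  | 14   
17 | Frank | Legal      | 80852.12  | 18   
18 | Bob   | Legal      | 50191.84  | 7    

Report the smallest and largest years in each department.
SELECT department, MIN(years), MAX(years)
FROM employees
GROUP BY department

Result:
  Legal: min=3, max=18
  Marketing: min=3, max=11
  Research: min=6, max=17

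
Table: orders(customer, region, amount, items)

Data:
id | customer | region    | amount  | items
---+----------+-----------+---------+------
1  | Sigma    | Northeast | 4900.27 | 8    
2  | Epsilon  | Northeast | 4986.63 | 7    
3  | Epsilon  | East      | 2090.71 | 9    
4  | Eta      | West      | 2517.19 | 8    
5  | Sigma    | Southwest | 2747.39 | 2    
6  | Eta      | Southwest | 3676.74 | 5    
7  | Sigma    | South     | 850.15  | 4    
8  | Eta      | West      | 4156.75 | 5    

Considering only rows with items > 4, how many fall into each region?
SELECT region, COUNT(*)
FROM orders
WHERE items > 4
GROUP BY region

Note: WHERE filters rows before grouping.

Result:
  East: 1
  Northeast: 2
  Southwest: 1
  West: 2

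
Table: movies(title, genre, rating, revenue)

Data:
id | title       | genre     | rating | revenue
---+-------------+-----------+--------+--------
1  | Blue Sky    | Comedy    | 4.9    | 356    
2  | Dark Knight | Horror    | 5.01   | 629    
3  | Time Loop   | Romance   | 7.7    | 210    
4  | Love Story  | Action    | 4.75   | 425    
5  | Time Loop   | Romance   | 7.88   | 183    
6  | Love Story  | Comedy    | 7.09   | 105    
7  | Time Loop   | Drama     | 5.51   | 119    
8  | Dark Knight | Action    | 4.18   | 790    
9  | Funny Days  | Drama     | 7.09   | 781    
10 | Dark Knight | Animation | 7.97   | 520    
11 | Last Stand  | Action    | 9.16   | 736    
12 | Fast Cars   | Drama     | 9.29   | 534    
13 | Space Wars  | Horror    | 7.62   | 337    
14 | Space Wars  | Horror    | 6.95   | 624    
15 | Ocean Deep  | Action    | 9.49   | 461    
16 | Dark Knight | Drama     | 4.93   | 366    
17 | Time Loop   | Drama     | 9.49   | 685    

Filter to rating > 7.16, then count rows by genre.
SELECT genre, COUNT(*)
FROM movies
WHERE rating > 7.16
GROUP BY genre

Note: WHERE filters rows before grouping.

Result:
  Action: 2
  Animation: 1
  Drama: 2
  Horror: 1
  Romance: 2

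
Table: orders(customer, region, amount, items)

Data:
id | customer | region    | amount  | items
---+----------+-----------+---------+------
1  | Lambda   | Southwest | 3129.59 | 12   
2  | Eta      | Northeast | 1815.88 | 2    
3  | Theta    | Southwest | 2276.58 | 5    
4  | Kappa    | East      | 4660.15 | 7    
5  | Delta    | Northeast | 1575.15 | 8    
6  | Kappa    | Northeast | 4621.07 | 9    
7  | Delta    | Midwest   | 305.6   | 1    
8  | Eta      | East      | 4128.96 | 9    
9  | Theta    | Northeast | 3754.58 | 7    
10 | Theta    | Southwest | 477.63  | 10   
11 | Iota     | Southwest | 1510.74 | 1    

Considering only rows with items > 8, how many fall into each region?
SELECT region, COUNT(*)
FROM orders
WHERE items > 8
GROUP BY region

Note: WHERE filters rows before grouping.

Result:
  East: 1
  Northeast: 1
  Southwest: 2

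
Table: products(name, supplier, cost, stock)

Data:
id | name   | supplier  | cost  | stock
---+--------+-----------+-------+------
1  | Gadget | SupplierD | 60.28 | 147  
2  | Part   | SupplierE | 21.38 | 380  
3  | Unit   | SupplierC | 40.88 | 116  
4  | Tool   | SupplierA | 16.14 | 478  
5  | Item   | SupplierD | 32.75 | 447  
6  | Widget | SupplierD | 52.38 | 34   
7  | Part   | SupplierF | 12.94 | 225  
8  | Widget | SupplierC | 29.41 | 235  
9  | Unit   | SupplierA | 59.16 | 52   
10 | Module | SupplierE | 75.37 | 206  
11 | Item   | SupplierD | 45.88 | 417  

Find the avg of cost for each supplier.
SELECT supplier, AVG(cost) as result
FROM products
GROUP BY supplier

Result:
  SupplierA: 37.65
  SupplierC: 35.15
  SupplierD: 47.82
  SupplierE: 48.38
  SupplierF: 12.94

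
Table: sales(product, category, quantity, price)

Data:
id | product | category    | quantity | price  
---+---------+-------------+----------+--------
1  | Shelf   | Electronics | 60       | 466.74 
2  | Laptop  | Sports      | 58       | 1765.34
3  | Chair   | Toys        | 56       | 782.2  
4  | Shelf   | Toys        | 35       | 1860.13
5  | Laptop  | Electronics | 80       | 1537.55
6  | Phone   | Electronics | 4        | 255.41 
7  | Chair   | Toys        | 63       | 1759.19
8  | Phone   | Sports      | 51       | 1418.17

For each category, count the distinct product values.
SELECT category, COUNT(DISTINCT product)
FROM sales
GROUP BY category

Result:
  Electronics: 3 distinct
  Sports: 2 distinct
  Toys: 2 distinct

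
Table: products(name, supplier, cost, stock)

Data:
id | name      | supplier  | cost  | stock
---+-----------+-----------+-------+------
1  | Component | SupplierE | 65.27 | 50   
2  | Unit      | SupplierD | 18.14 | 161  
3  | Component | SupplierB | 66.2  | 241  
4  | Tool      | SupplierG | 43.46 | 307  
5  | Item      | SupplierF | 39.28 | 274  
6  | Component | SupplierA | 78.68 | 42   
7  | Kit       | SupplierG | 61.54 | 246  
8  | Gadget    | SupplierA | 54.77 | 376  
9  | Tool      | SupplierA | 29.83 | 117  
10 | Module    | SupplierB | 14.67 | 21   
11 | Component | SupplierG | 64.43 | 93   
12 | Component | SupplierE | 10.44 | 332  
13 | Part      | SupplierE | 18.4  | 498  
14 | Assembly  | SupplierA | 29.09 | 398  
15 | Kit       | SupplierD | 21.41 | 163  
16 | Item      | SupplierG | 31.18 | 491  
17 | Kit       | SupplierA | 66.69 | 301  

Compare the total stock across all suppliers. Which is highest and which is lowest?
SELECT supplier, SUM(stock)
FROM products
GROUP BY supplier
ORDER BY SUM(stock)

All groups:
  SupplierB: 262
  SupplierF: 274
  SupplierD: 324
  SupplierE: 880
  SupplierG: 1137
  SupplierA: 1234

Highest: SupplierA (1234)
Lowest: SupplierB (262)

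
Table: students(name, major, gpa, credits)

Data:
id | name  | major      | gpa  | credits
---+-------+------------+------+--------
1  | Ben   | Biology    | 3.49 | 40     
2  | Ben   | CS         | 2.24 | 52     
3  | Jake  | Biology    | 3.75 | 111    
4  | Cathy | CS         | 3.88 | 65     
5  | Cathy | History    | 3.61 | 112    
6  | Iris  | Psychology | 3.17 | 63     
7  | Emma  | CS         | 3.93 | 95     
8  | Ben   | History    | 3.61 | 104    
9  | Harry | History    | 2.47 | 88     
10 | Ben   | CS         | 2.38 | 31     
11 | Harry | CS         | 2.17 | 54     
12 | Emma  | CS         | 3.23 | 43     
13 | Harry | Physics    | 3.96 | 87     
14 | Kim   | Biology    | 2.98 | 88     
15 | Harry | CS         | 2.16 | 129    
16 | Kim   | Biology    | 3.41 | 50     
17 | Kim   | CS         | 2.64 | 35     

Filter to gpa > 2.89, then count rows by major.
SELECT major, COUNT(*)
FROM students
WHERE gpa > 2.89
GROUP BY major

Note: WHERE filters rows before grouping.

Result:
  Biology: 4
  CS: 3
  History: 2
  Physics: 1
  Psychology: 1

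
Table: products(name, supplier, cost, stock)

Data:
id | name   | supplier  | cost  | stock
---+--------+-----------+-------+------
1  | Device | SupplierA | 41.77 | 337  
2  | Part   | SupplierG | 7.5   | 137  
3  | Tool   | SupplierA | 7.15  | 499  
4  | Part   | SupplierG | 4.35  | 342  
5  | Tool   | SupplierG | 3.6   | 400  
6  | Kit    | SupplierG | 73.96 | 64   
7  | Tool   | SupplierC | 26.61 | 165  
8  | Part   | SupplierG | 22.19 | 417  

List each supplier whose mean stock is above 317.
SELECT supplier, AVG(stock)
FROM products
GROUP BY supplier
HAVING AVG(stock) > 317

Result:
  SupplierA: avg=418.00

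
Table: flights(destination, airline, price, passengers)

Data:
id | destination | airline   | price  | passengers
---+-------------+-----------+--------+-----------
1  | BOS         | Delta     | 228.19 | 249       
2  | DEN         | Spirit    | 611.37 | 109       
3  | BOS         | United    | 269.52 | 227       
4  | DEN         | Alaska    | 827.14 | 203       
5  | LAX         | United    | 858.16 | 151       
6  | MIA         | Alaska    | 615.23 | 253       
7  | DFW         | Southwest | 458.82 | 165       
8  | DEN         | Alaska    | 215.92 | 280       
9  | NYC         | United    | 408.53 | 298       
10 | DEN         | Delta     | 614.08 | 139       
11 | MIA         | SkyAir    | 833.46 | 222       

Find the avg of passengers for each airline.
SELECT airline, AVG(passengers) as result
FROM flights
GROUP BY airline

Result:
  Alaska: 245.33
  Delta: 194.00
  SkyAir: 222.00
  Southwest: 165.00
  Spirit: 109.00
  United: 225.33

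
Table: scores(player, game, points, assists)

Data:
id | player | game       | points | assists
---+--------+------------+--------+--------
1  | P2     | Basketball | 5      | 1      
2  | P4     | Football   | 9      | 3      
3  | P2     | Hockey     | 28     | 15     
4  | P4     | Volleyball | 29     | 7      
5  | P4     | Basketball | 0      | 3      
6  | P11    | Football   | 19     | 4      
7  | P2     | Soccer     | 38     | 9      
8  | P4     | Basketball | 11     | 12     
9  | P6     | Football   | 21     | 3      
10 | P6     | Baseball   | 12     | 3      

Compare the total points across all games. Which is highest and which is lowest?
SELECT game, SUM(points)
FROM scores
GROUP BY game
ORDER BY SUM(points)

All groups:
  Baseball: 12
  Basketball: 16
  Hockey: 28
  Volleyball: 29
  Soccer: 38
  Football: 49

Highest: Football (49)
Lowest: Baseball (12)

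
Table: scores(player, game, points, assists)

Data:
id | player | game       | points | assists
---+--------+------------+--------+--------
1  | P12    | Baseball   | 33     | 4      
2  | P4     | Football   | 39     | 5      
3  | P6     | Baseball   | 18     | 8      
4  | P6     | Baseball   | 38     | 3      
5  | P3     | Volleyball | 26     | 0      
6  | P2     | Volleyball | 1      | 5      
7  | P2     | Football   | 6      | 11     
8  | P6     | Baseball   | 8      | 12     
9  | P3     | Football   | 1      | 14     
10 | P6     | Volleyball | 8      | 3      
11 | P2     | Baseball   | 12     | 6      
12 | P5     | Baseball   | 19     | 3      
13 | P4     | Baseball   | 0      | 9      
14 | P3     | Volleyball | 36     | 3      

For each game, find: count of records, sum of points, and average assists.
SELECT game,
       COUNT(*) as cnt,
       SUM(points) as total_points,
       AVG(assists) as avg_assists
FROM scores
GROUP BY game

Result:
  Baseball: 7 records, 128 total points, 6.43 avg assists
  Football: 3 records, 46 total points, 10.00 avg assists
  Volleyball: 4 records, 71 total points, 2.75 avg assists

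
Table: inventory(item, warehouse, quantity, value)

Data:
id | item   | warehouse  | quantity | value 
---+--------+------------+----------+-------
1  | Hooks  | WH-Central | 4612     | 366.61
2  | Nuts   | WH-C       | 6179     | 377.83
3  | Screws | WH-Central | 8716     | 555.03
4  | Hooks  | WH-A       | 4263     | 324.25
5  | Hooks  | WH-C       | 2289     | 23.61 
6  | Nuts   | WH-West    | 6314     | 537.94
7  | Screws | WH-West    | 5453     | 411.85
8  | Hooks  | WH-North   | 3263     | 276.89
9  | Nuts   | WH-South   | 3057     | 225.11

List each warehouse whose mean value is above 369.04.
SELECT warehouse, AVG(value)
FROM inventory
GROUP BY warehouse
HAVING AVG(value) > 369.04

Result:
  WH-Central: avg=460.82
  WH-West: avg=474.90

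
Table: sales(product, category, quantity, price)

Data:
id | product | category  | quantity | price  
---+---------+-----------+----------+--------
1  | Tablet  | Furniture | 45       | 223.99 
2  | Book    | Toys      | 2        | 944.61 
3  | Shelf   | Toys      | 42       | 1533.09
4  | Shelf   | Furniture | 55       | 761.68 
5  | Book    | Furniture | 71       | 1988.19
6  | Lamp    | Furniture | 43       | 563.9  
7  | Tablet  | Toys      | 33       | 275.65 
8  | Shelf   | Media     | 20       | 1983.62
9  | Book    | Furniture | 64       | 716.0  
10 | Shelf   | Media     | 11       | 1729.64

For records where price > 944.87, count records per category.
SELECT category, COUNT(*)
FROM sales
WHERE price > 944.87
GROUP BY category

Note: WHERE filters rows before grouping.

Result:
  Furniture: 1
  Media: 2
  Toys: 1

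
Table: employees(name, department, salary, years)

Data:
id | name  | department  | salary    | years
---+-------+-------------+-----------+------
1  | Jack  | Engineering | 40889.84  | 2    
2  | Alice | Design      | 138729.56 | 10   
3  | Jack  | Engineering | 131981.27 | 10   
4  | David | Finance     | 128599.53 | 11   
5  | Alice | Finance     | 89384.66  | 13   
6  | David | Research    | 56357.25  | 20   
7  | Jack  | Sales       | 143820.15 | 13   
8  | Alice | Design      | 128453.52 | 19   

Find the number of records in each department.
SELECT department, COUNT(*) as count
FROM employees
GROUP BY department

Result:
  Design: 2
  Engineering: 2
  Finance: 2
  Research: 1
  Sales: 1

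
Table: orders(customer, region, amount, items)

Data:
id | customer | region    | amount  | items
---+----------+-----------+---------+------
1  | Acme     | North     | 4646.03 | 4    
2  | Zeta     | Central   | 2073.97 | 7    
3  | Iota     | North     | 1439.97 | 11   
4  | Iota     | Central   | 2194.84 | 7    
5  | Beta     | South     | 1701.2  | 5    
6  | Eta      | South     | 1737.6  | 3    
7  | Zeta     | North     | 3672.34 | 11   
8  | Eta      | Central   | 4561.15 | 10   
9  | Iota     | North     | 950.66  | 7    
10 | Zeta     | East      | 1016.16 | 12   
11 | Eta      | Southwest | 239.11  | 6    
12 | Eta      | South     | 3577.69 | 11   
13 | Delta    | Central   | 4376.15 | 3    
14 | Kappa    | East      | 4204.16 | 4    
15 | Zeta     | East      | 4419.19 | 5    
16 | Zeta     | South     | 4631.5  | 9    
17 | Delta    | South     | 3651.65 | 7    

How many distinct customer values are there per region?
SELECT region, COUNT(DISTINCT customer)
FROM orders
GROUP BY region

Result:
  Central: 4 distinct
  East: 2 distinct
  North: 3 distinct
  South: 4 distinct
  Southwest: 1 distinct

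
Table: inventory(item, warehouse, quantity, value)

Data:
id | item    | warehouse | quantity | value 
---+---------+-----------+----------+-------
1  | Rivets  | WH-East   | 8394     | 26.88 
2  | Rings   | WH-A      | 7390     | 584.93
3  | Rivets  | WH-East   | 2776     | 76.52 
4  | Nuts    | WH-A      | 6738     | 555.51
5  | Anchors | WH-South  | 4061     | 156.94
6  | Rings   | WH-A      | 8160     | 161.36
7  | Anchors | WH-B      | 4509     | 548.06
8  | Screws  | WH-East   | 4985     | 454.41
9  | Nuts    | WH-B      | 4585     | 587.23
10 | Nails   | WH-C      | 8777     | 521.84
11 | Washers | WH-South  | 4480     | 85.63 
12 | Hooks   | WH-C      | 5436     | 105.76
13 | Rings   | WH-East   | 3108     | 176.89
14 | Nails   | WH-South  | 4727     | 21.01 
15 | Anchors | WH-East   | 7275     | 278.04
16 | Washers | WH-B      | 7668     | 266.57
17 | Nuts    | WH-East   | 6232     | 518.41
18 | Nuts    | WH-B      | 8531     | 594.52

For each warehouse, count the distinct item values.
SELECT warehouse, COUNT(DISTINCT item)
FROM inventory
GROUP BY warehouse

Result:
  WH-A: 2 distinct
  WH-B: 3 distinct
  WH-C: 2 distinct
  WH-East: 5 distinct
  WH-South: 3 distinct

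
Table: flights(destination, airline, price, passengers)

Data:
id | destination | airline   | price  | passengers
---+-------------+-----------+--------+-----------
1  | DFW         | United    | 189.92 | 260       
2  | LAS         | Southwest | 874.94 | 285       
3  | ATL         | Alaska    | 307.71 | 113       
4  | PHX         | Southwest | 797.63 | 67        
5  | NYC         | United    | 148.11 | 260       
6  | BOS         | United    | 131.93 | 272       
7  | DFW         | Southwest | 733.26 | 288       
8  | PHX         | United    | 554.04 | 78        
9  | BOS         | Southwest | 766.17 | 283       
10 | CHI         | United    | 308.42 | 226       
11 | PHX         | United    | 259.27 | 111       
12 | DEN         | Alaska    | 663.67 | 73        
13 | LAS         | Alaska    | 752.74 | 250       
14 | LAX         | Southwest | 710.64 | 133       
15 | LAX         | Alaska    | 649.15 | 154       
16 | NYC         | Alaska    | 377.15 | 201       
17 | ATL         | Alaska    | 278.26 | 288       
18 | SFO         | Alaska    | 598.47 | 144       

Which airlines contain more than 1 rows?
SELECT airline, COUNT(*) as cnt
FROM flights
GROUP BY airline
HAVING COUNT(*) > 1

Result:
  Alaska: 7
  Southwest: 5
  United: 6

Note: HAVING filters groups after aggregation, WHERE filters rows before.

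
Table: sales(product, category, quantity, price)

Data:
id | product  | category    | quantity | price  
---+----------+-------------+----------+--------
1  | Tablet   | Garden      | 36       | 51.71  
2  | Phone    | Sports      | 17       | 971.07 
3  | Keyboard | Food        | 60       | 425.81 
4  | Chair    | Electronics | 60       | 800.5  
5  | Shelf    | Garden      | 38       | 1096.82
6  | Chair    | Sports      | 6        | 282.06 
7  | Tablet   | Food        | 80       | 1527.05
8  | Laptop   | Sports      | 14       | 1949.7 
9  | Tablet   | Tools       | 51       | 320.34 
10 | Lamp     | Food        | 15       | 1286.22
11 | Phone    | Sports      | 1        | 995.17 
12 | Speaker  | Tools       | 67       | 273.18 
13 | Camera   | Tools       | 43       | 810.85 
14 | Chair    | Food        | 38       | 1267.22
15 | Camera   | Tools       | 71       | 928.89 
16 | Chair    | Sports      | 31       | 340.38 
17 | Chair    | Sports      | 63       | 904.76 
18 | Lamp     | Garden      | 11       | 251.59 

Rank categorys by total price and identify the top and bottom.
SELECT category, SUM(price)
FROM sales
GROUP BY category
ORDER BY SUM(price)

All groups:
  Electronics: 800.50
  Garden: 1400.12
  Tools: 2333.26
  Food: 4506.30
  Sports: 5443.14

Highest: Sports (5443.14)
Lowest: Electronics (800.50)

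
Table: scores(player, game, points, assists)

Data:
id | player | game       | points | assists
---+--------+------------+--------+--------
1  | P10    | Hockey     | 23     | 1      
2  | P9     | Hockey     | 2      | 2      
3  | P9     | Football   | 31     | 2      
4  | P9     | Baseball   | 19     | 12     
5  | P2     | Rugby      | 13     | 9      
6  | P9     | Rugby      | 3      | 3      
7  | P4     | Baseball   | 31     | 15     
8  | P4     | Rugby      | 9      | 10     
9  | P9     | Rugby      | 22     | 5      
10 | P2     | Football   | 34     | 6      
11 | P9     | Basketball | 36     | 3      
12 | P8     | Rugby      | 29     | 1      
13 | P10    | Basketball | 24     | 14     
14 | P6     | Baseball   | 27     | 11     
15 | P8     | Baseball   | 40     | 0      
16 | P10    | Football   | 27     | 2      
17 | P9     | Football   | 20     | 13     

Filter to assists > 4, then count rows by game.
SELECT game, COUNT(*)
FROM scores
WHERE assists > 4
GROUP BY game

Note: WHERE filters rows before grouping.

Result:
  Baseball: 3
  Basketball: 1
  Football: 2
  Rugby: 3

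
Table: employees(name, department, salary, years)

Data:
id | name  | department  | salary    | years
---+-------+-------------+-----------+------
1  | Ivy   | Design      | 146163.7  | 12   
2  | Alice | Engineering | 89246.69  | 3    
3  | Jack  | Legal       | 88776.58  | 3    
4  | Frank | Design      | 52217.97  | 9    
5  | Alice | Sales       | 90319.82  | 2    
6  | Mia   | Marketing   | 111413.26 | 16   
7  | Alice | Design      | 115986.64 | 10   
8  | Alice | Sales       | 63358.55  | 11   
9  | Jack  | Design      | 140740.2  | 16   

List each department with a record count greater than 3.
SELECT department, COUNT(*) as cnt
FROM employees
GROUP BY department
HAVING COUNT(*) > 3

Result:
  Design: 4

Note: HAVING filters groups after aggregation, WHERE filters rows before.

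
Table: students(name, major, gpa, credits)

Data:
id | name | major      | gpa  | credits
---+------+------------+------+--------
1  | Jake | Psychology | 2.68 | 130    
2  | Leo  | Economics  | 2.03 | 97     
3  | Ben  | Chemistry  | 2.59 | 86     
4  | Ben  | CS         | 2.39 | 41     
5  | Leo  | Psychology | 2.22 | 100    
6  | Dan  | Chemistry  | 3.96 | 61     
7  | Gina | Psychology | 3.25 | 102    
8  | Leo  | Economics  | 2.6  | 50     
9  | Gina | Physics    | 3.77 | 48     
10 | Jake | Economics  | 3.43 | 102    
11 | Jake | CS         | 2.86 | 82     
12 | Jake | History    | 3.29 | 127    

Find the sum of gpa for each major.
SELECT major, SUM(gpa) as result
FROM students
GROUP BY major

Result:
  CS: 5.25
  Chemistry: 6.55
  Economics: 8.06
  History: 3.29
  Physics: 3.77
  Psychology: 8.15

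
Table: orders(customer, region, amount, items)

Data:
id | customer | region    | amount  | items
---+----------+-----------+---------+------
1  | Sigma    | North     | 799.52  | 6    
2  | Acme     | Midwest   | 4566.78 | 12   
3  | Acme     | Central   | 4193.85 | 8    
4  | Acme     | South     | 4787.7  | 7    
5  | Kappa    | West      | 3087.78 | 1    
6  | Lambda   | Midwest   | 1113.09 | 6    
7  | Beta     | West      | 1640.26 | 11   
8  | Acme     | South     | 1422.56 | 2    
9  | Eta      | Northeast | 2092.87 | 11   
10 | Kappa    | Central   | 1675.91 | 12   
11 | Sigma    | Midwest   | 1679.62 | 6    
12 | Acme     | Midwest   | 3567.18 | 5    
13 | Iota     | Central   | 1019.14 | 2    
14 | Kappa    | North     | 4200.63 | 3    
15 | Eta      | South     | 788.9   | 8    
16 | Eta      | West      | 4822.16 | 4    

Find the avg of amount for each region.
SELECT region, AVG(amount) as result
FROM orders
GROUP BY region

Result:
  Central: 2296.30
  Midwest: 2731.67
  North: 2500.08
  Northeast: 2092.87
  South: 2333.05
  West: 3183.40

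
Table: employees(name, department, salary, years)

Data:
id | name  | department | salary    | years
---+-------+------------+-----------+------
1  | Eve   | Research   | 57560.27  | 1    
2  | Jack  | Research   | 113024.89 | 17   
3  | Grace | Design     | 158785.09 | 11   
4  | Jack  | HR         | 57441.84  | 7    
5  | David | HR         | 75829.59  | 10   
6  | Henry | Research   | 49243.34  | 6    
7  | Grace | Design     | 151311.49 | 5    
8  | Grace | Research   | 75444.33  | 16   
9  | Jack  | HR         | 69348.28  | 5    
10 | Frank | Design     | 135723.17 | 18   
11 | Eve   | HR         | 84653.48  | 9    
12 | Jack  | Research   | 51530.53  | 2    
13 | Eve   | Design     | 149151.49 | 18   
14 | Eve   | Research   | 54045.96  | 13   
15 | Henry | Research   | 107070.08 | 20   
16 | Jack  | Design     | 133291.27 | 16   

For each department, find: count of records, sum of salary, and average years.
SELECT department,
       COUNT(*) as cnt,
       SUM(salary) as total_salary,
       AVG(years) as avg_years
FROM employees
GROUP BY department

Result:
  Design: 5 records, 728262.51 total salary, 13.60 avg years
  HR: 4 records, 287273.19 total salary, 7.75 avg years
  Research: 7 records, 507919.40 total salary, 10.71 avg years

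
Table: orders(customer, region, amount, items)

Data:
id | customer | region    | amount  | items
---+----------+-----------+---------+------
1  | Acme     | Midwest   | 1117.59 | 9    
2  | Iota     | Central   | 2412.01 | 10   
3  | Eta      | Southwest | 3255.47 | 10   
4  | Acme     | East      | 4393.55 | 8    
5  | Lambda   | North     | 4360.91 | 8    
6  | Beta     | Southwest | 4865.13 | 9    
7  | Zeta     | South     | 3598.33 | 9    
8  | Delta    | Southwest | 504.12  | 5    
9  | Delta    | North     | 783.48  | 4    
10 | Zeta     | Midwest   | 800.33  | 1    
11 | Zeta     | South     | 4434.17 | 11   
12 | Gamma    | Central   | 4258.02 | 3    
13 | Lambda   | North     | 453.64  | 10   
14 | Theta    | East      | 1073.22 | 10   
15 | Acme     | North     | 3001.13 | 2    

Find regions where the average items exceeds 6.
SELECT region, AVG(items)
FROM orders
GROUP BY region
HAVING AVG(items) > 6

Result:
  Central: avg=6.50
  East: avg=9.00
  South: avg=10.00
  Southwest: avg=8.00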